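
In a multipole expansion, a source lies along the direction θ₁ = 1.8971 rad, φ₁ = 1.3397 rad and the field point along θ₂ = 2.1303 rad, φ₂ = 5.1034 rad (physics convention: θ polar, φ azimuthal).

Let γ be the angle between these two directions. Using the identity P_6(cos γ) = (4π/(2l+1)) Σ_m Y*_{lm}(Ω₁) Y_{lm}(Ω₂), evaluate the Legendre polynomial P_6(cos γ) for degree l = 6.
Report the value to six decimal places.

0.330481

Addition theorem: P_6(cos γ) = (4π/13) Σ_m Y*_{lm}(Ω₁) Y_{lm}(Ω₂), m = −6…6:
  m=-6: (-0.06392 + 0.34305j) × (0.12530 + 0.12787j) = -0.05187 + 0.03481j  (running Σ = -0.05187 + 0.03481j)
  m=-5: (-0.37429 - 0.16505j) × (-0.36006 + 0.14559j) = 0.15880 + 0.00493j  (running Σ = 0.10692 + 0.03974j)
  m=-4: (0.02253 - 0.02986j) × (0.00261 - 0.38634j) = -0.01148 - 0.00878j  (running Σ = 0.09544 + 0.03096j)
  m=-3: (-0.21205 - 0.25521j) × (0.01918 + 0.00806j) = -0.00201 - 0.00660j  (running Σ = 0.09343 + 0.02436j)
  m=-2: (0.13107 - 0.06530j) × (0.24098 - 0.23936j) = 0.01596 - 0.04711j  (running Σ = 0.10939 - 0.02275j)
  m=-1: (-0.06492 - 0.27591j) × (0.05879 + 0.14262j) = 0.03553 - 0.02548j  (running Σ = 0.14492 - 0.04823j)
  m=0: (0.17250 + 0.00000j) × (0.30166 + 0.00000j) = 0.05204 + 0.00000j  (running Σ = 0.19696 - 0.04823j)
  m=1: (0.06492 - 0.27591j) × (-0.05879 + 0.14262j) = 0.03553 + 0.02548j  (running Σ = 0.23249 - 0.02275j)
  m=2: (0.13107 + 0.06530j) × (0.24098 + 0.23936j) = 0.01596 + 0.04711j  (running Σ = 0.24845 + 0.02436j)
  m=3: (0.21205 - 0.25521j) × (-0.01918 + 0.00806j) = -0.00201 + 0.00660j  (running Σ = 0.24644 + 0.03096j)
  m=4: (0.02253 + 0.02986j) × (0.00261 + 0.38634j) = -0.01148 + 0.00878j  (running Σ = 0.23496 + 0.03974j)
  m=5: (0.37429 - 0.16505j) × (0.36006 + 0.14559j) = 0.15880 - 0.00493j  (running Σ = 0.39376 + 0.03481j)
  m=6: (-0.06392 - 0.34305j) × (0.12530 - 0.12787j) = -0.05187 - 0.03481j  (running Σ = 0.34189 + 0.00000j)
Total Σ_m = 0.34189 + 0.00000j. Multiply by 0.966644: 0.33048 + 0.00000j. P_6(cos γ) = 0.330481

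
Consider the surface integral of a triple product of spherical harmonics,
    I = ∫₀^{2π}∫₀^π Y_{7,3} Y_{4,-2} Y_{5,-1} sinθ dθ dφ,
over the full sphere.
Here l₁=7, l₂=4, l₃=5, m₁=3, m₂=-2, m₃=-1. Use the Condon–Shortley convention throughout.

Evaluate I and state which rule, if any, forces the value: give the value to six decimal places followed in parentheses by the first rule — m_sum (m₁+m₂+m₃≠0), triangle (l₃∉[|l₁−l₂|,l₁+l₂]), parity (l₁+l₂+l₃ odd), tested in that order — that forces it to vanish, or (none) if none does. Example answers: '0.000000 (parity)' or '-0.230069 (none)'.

-0.072504 (none)

Rules hold: Σm=0, L=16 even, 3≤5≤11.
N = 15·9·11 = 1485
Δ = 6!·8!·2!/17! = 1/6126120
Racah Σ t=2..4: t=2:+1/69120 t=3:−1/20736 t=4:+1/69120 = -1/51840
⇒ 3j(7 4 5; 0 0 0)² = 280/21879, sgn +1
Racah Σ t=0..2: t=0:+1/829440 t=1:−1/86400 t=2:+1/138240 = -13/4147200
⇒ 3j(7 4 5; 3 -2 -1)² = 13/3740, sgn -1
4πI² = N·(3j₀)²·(3jₘ)² = 210/3179
I = -1·√(0.0660585/4π) = -0.07250358
No selection rule forces the value: the integral is nonzero (none).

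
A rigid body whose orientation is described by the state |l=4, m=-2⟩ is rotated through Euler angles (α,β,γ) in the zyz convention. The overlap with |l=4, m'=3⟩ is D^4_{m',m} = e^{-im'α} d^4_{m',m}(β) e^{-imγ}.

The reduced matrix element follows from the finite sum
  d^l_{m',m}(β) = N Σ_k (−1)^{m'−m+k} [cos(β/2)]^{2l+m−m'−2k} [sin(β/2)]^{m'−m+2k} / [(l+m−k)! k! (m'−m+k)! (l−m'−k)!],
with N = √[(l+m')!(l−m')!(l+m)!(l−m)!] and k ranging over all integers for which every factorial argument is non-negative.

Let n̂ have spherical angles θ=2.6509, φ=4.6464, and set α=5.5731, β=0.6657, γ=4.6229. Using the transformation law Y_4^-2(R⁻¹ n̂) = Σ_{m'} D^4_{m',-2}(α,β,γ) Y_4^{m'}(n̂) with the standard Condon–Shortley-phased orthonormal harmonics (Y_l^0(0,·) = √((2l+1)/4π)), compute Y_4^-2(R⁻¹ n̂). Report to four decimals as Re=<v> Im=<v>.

Re=-0.1606 Im=-0.1449

Need the full column D^4_{m',-2} for m'=−4..4 at α=5.5731, β=0.6657, γ=4.6229.
cos(β/2)=0.945115, sin(β/2)=0.326738
d^4_{-4,-2}: single k=2 term ⇒ +0.402611;  D = +0.399605+0.049106i
d^4_{-3,-2}: k∈[1..2] ⇒ +0.823486 -0.295262 = +0.528224;  D = +0.355565+0.390633i
d^4_{-2,-2}: k∈[0..2] ⇒ +0.636615 -0.913037 +0.136404 = -0.140017;  D = -0.003969-0.139961i
d^4_{-1,-2}: k∈[0..2] ⇒ -0.933745 +0.557992 -0.044460 = -0.420213;  D = +0.264793-0.326287i
d^4_{0,-2}: k∈[0..2] ⇒ +0.721819 -0.230052 +0.010311 = +0.502077;  D = -0.494057+0.089382i
d^4_{1,-2}: k∈[0..2] ⇒ -0.371995 +0.066690 -0.001594 = -0.306899;  D = +0.264623+0.155441i
d^4_{2,-2}: k∈[0..2] ⇒ +0.136404 -0.013042 +0.000130 = +0.123492;  D = -0.039970-0.116845i
d^4_{3,-2}: k∈[0..1] ⇒ -0.035289 +0.001406 = -0.033883;  D = -0.012583+0.031460i
d^4_{4,-2}: single k=0 term ⇒ +0.005751;  D = +0.005101-0.002657i
Y_4^{m'}(θ=2.6509,φ=4.6464) and Σ D·Y over m':
  (+0.3996+0.0491i)·(+0.0211+0.0057i)  (+0.3556+0.3906i)·(-0.0227+0.1133i)  (-0.0040-0.1400i)·(-0.3274-0.0435i)  (+0.2648-0.3263i)·(+0.0317-0.4798i)  (-0.4941+0.0894i)·(+0.0892+0.0000i)  (+0.2646+0.1554i)·(-0.0317-0.4798i)  (-0.0400-0.1168i)·(-0.3274+0.0435i)  (-0.0126+0.0315i)·(+0.0227+0.1133i)  (+0.0051-0.0027i)·(+0.0211-0.0057i)
Y_4^-2(R⁻¹ n̂) = -0.160613-0.144909i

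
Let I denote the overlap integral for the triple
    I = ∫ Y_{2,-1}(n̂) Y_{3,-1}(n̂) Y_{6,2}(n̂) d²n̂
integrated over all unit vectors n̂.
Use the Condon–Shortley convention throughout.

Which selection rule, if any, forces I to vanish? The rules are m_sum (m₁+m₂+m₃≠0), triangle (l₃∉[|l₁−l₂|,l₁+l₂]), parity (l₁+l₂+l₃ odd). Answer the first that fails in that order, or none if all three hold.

triangle

Σmᵢ = 0  ✓
l₃∈[|l₁−l₂|,l₁+l₂]=[1,5] required, l₃=6 fails  ✗
Σlᵢ = 11 ⇒ odd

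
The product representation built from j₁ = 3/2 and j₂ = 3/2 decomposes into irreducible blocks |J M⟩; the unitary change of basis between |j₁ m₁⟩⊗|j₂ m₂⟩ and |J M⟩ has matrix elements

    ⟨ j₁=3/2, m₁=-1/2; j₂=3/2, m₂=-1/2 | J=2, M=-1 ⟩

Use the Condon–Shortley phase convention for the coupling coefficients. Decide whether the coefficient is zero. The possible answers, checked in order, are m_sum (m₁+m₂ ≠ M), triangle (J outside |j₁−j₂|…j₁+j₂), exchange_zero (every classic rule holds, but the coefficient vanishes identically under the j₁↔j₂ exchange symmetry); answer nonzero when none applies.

m-sum: m₁+m₂ = -1/2+(-1/2) = -1, M = -1  ✓
triangle: |j₁−j₂| = 0 ≤ J = 2 ≤ j₁+j₂ = 3  ✓
exchange: j₁=j₂ and m₁=m₂, and (−1)^(j₁+j₂−J) = (−1)^1 = −1 forces ⟨j₁m₁;j₂m₂|JM⟩ = −⟨j₂m₂;j₁m₁|JM⟩ = −⟨j₁m₁;j₂m₂|JM⟩ ⇒ the coefficient vanishes identically
Racah sum check: Σ_k collapses to 0 ⇒ CG = 0

exchange_zero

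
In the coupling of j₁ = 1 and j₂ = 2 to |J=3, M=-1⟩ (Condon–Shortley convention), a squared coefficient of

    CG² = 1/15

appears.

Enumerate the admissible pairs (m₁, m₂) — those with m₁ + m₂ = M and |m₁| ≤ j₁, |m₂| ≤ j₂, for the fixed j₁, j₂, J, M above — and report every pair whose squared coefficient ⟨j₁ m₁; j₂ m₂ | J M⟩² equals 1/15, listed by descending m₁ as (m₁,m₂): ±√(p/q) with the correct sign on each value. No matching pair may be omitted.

Admissible pairs with m₁+m₂ = M = -1: (-1,0), (0,-1), (1,-2)
  (m₁,m₂)=(1,-2): CG² = 1/15, CG = +√(1/15)   ← matches the target
  (m₁,m₂)=(0,-1): CG² = 8/15, CG = +√(8/15)
  (m₁,m₂)=(-1,0): CG² = 2/5, CG = +√(2/5)
Pairs with CG² = 1/15: (1,-2): +√(1/15)

(1,-2): +√(1/15)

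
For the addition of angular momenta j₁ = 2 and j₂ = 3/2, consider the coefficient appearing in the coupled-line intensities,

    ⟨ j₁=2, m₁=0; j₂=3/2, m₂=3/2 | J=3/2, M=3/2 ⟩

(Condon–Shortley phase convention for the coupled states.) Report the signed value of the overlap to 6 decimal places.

√[4·2!2!1!/6! · 2!2!3!0!3!0!] = √(16/5)
  +(−1)^2/∏(2,0,0,1,2,0)! = 1/4  (running 1/4)
⟨..|..⟩ = √(16/5)·(1/4) = +0.447214

+√(1/5) ≈ +0.447214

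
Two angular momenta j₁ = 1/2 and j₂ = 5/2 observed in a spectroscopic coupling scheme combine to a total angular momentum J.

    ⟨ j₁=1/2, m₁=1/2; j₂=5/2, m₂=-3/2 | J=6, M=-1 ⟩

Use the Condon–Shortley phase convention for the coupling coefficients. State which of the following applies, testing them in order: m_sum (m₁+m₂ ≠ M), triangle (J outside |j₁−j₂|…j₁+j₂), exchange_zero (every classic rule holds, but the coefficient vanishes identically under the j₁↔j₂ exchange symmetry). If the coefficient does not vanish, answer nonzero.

triangle

m-sum: m₁+m₂ = 1/2+(-3/2) = -1, M = -1  ✓
triangle: need |j₁−j₂| ≤ J ≤ j₁+j₂, i.e. J ∈ [2, 3]; J = 6 is outside ✗ ⇒ coefficient is 0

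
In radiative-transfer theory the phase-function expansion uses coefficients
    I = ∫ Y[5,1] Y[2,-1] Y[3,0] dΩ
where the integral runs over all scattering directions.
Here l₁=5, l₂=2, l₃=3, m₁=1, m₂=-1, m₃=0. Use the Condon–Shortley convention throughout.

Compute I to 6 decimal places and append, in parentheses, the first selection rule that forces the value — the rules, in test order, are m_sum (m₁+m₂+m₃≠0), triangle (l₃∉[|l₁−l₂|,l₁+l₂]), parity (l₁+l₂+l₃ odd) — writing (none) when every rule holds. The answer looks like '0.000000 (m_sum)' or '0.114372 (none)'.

Checks pass: Σm=0; 10 even; l₃=3∈[3,7].
(2·5+1)(2·2+1)(2·3+1) = 385
Δ: 4! 6! 0! / 11! → 1/2310
sum: t=2:+1/144 = 1/144
3j²(5 2 3; 0 0 0) = Δ·Π!·Σ² = 10/231  (sign -1)
sum: t=1:−1/216 = -1/216
3j²(5 2 3; 1 -1 0) = Δ·Π!·Σ² = 8/231  (sign +1)
combine: 4πI² = 385·10/231·8/231 = 400/693
take √, sign -1: I = -0.21431790
No selection rule forces the value: the integral is nonzero (none).

-0.214318 (none)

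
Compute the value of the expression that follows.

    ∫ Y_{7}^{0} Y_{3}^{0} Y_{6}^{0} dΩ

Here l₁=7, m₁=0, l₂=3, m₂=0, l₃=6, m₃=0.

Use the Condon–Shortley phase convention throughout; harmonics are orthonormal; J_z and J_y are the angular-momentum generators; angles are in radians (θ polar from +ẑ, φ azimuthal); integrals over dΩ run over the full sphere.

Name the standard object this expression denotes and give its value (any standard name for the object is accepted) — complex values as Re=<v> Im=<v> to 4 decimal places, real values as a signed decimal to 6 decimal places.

This is a Gaunt coefficient — the integral of a triple product of spherical harmonics over the sphere.
m-sum 0 ✓  L=16 even ✓  4≤6≤10 ✓
Π(2lᵢ+1) = 15×7×13 = 1365
triangle coeff Δ(7,3,6) = 1/2042040
Σ_t [1,3]: t=1:−1/207360 t=2:+1/57600 t=3:−1/207360 = 1/129600
(3j)²=168/12155 [(7 3 6; 0 0 0)], sign=+1
(m-triple is (0,0,0) — same symbol as above.)
⇒ 4πI² = 592704/2272985
I = (+1)√(592704/2272985/(4π)) = 0.14405081

Gaunt coefficient, +0.144051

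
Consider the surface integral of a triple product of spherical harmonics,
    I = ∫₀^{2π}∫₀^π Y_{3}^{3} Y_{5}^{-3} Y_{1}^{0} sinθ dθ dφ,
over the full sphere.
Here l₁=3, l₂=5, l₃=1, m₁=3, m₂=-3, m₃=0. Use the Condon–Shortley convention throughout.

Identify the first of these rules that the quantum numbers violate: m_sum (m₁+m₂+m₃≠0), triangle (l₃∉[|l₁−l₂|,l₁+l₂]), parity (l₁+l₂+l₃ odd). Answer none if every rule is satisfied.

triangle

Σmᵢ = 0  ✓
l₃∈[|l₁−l₂|,l₁+l₂]=[2,8] required, l₃=1 fails  ✗
Σlᵢ = 9 ⇒ odd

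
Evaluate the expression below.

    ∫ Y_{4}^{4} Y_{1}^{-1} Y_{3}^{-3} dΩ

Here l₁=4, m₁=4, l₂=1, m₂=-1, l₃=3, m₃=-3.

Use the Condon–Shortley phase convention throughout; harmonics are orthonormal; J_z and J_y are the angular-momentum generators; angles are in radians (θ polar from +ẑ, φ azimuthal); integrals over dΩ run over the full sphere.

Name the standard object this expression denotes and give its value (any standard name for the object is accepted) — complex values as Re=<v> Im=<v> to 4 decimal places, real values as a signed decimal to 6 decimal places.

This is a Gaunt coefficient — the integral of a triple product of spherical harmonics over the sphere.
Rules hold: Σm=0, L=8 even, 3≤3≤5.
N = 9·3·7 = 189
Δ = 2!·6!·0!/9! = 1/252
Racah Σ t=1..1: t=1:−1/36 = -1/36
⇒ 3j(4 1 3; 0 0 0)² = 4/63, sgn +1
Racah Σ t=0..0: t=0:+1/1440 = 1/1440
⇒ 3j(4 1 3; 4 -1 -3)² = 1/9, sgn +1
4πI² = N·(3j₀)²·(3jₘ)² = 4/3
I = +1·√(1.33333/4π) = 0.32573501

Gaunt coefficient, +0.325735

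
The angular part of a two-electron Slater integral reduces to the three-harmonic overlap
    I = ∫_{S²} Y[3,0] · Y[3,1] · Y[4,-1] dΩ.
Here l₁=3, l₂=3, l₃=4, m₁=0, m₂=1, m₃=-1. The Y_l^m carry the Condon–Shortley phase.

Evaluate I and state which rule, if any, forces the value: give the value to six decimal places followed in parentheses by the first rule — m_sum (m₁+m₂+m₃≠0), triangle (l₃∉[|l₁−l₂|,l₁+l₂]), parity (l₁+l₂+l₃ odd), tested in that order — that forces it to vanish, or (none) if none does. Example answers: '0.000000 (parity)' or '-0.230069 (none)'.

-0.099323 (none)

m-sum 0 ✓  L=10 even ✓  0≤4≤6 ✓
Π(2lᵢ+1) = 7×7×9 = 441
triangle coeff Δ(3,3,4) = 1/34650
Σ_t [0,2]: t=0:+1/72 t=1:−1/16 t=2:+1/72 = -5/144
(3j)²=2/77 [(3 3 4; 0 0 0)], sign=-1
Σ_t [0,2]: t=0:+1/288 t=1:−1/24 t=2:+1/48 = -5/288
(3j)²=5/462 [(3 3 4; 0 1 -1)], sign=+1
⇒ 4πI² = 15/121
I = (-1)√(15/121/(4π)) = -0.09932258
No selection rule forces the value: the integral is nonzero (none).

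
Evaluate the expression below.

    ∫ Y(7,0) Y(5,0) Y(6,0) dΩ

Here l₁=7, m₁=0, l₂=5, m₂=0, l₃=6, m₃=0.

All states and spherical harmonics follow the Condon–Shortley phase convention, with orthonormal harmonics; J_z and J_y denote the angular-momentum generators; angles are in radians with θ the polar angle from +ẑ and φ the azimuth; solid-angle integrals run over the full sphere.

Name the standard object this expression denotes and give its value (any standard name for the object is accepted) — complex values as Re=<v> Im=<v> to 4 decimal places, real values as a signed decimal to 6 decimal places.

This is a Gaunt coefficient — the integral of a triple product of spherical harmonics over the sphere.
Rules hold: Σm=0, L=18 even, 2≤6≤12.
N = 15·11·13 = 2145
Δ = 6!·8!·4!/19! = 1/174594420
Racah Σ t=1..5: t=1:−1/4147200 t=2:+1/207360 t=3:−1/82944 t=4:+1/207360 t=5:−1/4147200 = -1/345600
⇒ 3j(7 5 6; 0 0 0)² = 420/46189, sgn -1
(m-triple is (0,0,0) — same symbol as above.)
4πI² = N·(3j₀)²·(3jₘ)² = 2646000/14919047
I = +1·√(0.177357/4π) = 0.11880082

Gaunt coefficient, +0.118801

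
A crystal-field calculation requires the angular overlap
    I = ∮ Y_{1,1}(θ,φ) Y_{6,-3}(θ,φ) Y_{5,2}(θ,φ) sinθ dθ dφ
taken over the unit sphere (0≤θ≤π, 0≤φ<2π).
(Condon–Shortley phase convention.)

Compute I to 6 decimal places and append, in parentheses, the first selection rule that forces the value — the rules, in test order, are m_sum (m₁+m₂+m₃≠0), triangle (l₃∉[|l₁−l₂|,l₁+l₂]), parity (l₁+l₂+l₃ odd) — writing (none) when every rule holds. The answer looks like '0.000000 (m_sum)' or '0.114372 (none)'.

m-sum 0 ✓  L=12 even ✓  5≤5≤7 ✓
Π(2lᵢ+1) = 3×13×11 = 429
triangle coeff Δ(1,6,5) = 1/858
Σ_t [1,1]: t=1:−1/14400 = -1/14400
(3j)²=6/143 [(1 6 5; 0 0 0)], sign=+1
Σ_t [0,0]: t=0:+1/60480 = 1/60480
(3j)²=6/143 [(1 6 5; 1 -3 2)], sign=-1
⇒ 4πI² = 108/143
I = (-1)√(108/143/(4π)) = -0.24515397
No selection rule forces the value: the integral is nonzero (none).

-0.245154 (none)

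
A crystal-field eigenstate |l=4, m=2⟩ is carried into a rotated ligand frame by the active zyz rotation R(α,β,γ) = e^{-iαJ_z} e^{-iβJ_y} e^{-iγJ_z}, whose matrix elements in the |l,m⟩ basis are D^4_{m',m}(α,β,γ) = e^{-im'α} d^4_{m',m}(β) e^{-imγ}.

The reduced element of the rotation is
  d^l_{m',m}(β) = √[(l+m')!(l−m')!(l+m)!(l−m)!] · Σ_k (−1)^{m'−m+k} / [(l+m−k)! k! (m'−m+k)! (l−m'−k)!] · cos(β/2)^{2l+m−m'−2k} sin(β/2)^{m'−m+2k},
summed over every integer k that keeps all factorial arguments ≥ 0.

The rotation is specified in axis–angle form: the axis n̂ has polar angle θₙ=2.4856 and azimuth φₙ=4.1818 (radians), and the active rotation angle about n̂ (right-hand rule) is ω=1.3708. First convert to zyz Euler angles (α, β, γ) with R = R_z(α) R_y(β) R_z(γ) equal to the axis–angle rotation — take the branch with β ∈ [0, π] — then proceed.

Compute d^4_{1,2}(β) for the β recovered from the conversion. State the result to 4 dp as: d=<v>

d=0.2108

Axis–angle → zyz. n̂ = (sinθₙcosφₙ, sinθₙsinφₙ, cosθₙ) = (-0.308658, -0.526084, -0.792443), ω = 1.3708.
R = I cosω + sinω [n̂]ₓ + (1−cosω) n̂n̂ᵀ gives
  R = [+0.275009, +0.906768, -0.319596; -0.646527, +0.420447, +0.636575; +0.711599, +0.031564, +0.701876]
β = atan2(√(R₁₃²+R₂₃²), R₃₃) = 0.792768; α = atan2(R₂₃, R₁₃) mod 2π = 2.036087; γ = atan2(R₃₂, −R₃₁) mod 2π = 3.097265
d^4_{1,2}(β=0.7928) via the finite sum:
c=cos(0.792768/2)=0.922463, s=sin(0.792768/2)=0.386085; N=√[120·6·720·2]=1018.233765
The bounds max(0,m−m')=1 and min(l+m,l−m')=3 give 3 terms
  k=1: (−1)^0·1018.2338/(240)·0.9225^7·0.3861^1 = +0.931027
  k=2: (−1)^1·1018.2338/(48)·0.9225^5·0.3861^3 = -0.815457
  k=3: (−1)^2·1018.2338/(72)·0.9225^3·0.3861^5 = +0.095231
d^4_{1,2}(0.7928) = +0.931027 -0.815457 +0.095231 = +0.210801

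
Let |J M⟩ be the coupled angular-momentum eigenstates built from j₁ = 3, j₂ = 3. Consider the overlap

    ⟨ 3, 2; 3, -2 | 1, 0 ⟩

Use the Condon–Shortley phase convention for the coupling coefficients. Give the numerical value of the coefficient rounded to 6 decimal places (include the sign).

−√(1/7) = -0.377964

triangle: 5!*1!*1!/8! = 120/40320
(j±m)!: 5!*1!*1!*5!*1!*1! = 14400
prefactor² = (2J+1)*Δ*N² = 900/7
  k=0: +1/(0!*5!*1!*1!*0!*0!) = 1/120
  k=1: −1/(1!*4!*0!*0!*1!*1!) = -1/24
Σ = -1/30  ⇒  CG² = 900/7*(-1/30)² = 1/7
CG = −√(1/7) = -0.377964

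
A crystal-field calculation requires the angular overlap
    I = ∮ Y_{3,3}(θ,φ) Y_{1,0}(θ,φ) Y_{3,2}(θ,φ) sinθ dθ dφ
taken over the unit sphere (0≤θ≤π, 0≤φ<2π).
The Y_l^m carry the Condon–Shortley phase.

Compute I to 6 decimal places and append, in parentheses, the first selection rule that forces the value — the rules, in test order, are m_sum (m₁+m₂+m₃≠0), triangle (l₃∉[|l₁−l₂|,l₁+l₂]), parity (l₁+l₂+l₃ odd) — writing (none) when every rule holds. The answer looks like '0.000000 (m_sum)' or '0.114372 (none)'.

3 + 0 + 2 = 5 ≠ 0: azimuthal integral kills it; I = 0

0.000000 (m_sum)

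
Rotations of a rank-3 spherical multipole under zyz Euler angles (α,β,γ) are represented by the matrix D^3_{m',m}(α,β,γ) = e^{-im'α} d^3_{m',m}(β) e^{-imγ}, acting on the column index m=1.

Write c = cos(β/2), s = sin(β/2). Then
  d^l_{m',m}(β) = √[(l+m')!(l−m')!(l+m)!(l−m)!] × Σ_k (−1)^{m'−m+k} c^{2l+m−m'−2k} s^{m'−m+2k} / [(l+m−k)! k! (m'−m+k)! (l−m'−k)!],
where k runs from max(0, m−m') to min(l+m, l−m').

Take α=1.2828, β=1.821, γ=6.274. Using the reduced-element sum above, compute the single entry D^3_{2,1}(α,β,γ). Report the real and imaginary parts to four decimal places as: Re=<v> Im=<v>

First d^3_{2,1}(β=1.8210), then the phase factors e^{-i(2)α} and e^{-i(1)γ}:
c=cos(1.821000/2)=0.613351, s=sin(1.821000/2)=0.789811; N=√[120·1·24·2]=75.894664
The bounds max(0,m−m')=0 and min(l+m,l−m')=1 give 2 terms
  k=0: (−1)^1·75.8947/(24)·0.6134^5·0.7898^1 = -0.216804
  k=1: (−1)^2·75.8947/(12)·0.6134^3·0.7898^3 = +0.718995
d^3_{2,1}(1.8210) = -0.216804 +0.718995 = +0.502191
Phases: e^{-i·(2)·1.2828}=-0.838652-0.544668i, e^{-i·(1)·6.2740}=+0.999958+0.009185i ⇒ D=-0.418633-0.277384i

Re=-0.4186 Im=-0.2774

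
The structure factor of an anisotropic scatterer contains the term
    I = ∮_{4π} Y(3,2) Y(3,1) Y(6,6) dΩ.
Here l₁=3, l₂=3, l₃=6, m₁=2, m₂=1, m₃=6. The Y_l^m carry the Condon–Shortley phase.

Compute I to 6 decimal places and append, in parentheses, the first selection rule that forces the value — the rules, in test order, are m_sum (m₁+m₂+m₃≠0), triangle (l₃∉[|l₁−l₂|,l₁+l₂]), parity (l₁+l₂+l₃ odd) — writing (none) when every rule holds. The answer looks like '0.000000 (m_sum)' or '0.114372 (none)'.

m-sum = 2 + 1 + 6 = 9 ≠ 0 ⇒ I = 0

0.000000 (m_sum)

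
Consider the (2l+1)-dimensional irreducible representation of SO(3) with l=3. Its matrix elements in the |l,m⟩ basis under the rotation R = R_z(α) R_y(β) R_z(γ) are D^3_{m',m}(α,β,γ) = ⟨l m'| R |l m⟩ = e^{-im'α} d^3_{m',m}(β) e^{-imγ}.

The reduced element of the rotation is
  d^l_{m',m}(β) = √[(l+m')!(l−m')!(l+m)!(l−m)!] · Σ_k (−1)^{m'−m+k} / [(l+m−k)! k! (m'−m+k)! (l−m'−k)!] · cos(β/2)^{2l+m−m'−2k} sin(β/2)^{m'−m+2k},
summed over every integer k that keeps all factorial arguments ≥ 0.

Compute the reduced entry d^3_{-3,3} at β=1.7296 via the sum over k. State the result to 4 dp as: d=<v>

d^3_{-3,3}(β=1.7296) via the finite sum:
With c≡cos(β/2)=0.648792 and s≡sin(β/2)=0.760966, N=[1·720·720·1]^{1/2}=720.000000
k: max(0,(3)−(-3))=6 … min(3+(3),3−(-3))=6
  k=6: (−1)^0·720.0000/(720)·0.6488^0·0.7610^6 = +0.194173
d^3_{-3,3}(1.7296) = +0.194173

d=0.1942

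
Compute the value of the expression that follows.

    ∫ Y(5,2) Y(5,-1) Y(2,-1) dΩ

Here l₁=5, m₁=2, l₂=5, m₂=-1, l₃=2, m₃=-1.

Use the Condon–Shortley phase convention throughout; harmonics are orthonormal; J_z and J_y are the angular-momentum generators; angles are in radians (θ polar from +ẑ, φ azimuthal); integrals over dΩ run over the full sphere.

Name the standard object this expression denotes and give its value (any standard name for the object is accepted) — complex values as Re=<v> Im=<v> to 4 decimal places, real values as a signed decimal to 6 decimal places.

This is a Gaunt coefficient — the integral of a triple product of spherical harmonics over the sphere.
Rules hold: Σm=0, L=12 even, 0≤2≤10.
N = 11·11·5 = 605
Δ = 8!·2!·2!/13! = 1/38610
Racah Σ t=3..5: t=3:−1/2880 t=4:+1/576 t=5:−1/2880 = 1/960
⇒ 3j(5 5 2; 0 0 0)² = 10/429, sgn +1
Racah Σ t=2..3: t=2:+1/2880 t=3:−1/1440 = -1/2880
⇒ 3j(5 5 2; 2 -1 -1)² = 7/715, sgn +1
4πI² = N·(3j₀)²·(3jₘ)² = 70/507
I = +1·√(0.138067/4π) = 0.10481902

Gaunt coefficient, +0.104819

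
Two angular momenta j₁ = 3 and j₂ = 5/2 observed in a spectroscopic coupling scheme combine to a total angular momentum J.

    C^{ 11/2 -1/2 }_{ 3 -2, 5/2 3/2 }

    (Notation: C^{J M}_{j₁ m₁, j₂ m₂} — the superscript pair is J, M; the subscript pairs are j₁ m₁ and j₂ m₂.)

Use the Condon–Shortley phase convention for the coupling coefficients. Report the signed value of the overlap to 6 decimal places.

+0.254824

triangle: 0!*6!*5!/12! = 86400/479001600
(j±m)!: 1!*5!*4!*1!*5!*6! = 248832000
prefactor² = (2J+1)*Δ*N² = 41472000/77
  k=0: +1/(0!*0!*5!*4!*1!*1!) = 1/2880
Σ = 1/2880  ⇒  CG² = 41472000/77*(1/2880)² = 5/77
CG = +√(5/77) = +0.254824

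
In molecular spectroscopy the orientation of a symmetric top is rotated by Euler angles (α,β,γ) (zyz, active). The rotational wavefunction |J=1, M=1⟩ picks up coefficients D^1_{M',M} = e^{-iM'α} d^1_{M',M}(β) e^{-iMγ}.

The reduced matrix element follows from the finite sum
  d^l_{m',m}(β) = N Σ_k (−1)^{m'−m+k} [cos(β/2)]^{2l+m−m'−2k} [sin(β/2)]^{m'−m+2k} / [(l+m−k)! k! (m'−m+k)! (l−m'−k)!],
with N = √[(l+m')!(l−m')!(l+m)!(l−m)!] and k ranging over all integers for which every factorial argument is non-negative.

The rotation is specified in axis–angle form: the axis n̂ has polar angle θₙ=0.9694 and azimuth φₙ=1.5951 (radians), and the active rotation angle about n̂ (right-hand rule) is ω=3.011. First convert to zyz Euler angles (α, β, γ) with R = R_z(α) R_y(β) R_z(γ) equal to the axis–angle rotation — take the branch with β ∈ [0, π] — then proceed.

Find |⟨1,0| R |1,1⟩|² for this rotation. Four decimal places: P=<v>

Axis–angle → zyz. n̂ = (sinθₙcosφₙ, sinθₙsinφₙ, cosθₙ) = (-0.020038, +0.824303, +0.565794), ω = 3.0110.
R = I cosω + sinω [n̂]ₓ + (1−cosω) n̂n̂ᵀ gives
  R = [-0.990685, -0.106572, +0.084764; +0.040785, +0.361680, +0.931410; -0.129920, +0.926191, -0.353964]
β = atan2(√(R₁₃²+R₂₃²), R₃₃) = 1.932603; α = atan2(R₂₃, R₁₃) mod 2π = 1.480040; γ = atan2(R₃₂, −R₃₁) mod 2π = 1.431432
D^1_{0,1}(1.4800,1.9326,1.4314) = e^{-i·0·1.4800}·d^1_{0,1}(1.9326)·e^{-i·1·1.4314}. Compute d first:
Half-angle: c=0.568347, s=0.822789. N=√(1·1·2·1)=1.414214
k: max(0,(1)−(0))=1 … min(1+(1),1−(0))=1
  k=1: (−1)^0·1.4142/(1)·0.5683^1·0.8228^1 = +0.661328
d^1_{0,1}(1.9326) = +0.661328
|D^1_{0,1}|² = |d^1_{0,1}(β)|² = (+0.661328)² = 0.437355 (the z-rotation phases have unit modulus)

P=0.4374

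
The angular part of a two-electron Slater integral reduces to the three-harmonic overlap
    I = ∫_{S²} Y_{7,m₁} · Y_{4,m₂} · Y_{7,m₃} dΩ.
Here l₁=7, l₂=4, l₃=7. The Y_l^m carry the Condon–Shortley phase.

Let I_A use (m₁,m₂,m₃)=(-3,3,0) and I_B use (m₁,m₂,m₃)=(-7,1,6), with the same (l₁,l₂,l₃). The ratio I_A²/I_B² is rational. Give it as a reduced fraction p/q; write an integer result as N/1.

Same 7,4,7: normalisation and zero-m 3j drop out of the ratio.
A: Δ: 4! 10! 4! / 19! → 1/58198140; sum: t=3:−1/4354560 t=4:+1/2488320 = 1/5806080; 3j²(7 4 7; -3 3 0) = Δ·Π!·Σ² = 525/92378  (sign -1)
B: Δ: 4! 10! 4! / 19! → 1/58198140; sum: t=4:+1/522547200 = 1/522547200; 3j²(7 4 7; -7 1 6) = Δ·Π!·Σ² = 143/5814  (sign -1)
I_A²/I_B² = (525/92378)/(143/5814) = 4725/20449

4725/20449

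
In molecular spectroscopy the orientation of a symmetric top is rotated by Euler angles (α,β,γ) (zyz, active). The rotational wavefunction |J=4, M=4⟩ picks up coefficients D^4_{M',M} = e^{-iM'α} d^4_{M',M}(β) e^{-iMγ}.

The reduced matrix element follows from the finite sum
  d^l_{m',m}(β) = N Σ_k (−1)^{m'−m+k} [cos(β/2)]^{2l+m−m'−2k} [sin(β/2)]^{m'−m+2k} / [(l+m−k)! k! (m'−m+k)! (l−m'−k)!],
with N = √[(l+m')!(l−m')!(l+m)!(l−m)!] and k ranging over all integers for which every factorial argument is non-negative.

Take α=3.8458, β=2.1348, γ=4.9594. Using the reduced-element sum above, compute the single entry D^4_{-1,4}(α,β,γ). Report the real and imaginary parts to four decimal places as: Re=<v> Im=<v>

D^4_{-1,4}(3.8458,2.1348,4.9594) = e^{-i·-1·3.8458}·d^4_{-1,4}(2.1348)·e^{-i·4·4.9594}. Compute d first:
c=cos(2.134800/2)=0.482403, s=sin(2.134800/2)=0.875949; N=√[6·120·40320·1]=5387.986637
k∈{5} keeps every argument non-negative
  k=5: (−1)^0·5387.9866/(720)·0.4824^3·0.8759^5 = +0.433231
d^4_{-1,4}(2.1348) = +0.433231
Phases: e^{-i·(-1)·3.8458}=-0.762125-0.647430i, e^{-i·(4)·4.9594}=+0.550324-0.834951i ⇒ D=-0.415897+0.121322i

Re=-0.4159 Im=0.1213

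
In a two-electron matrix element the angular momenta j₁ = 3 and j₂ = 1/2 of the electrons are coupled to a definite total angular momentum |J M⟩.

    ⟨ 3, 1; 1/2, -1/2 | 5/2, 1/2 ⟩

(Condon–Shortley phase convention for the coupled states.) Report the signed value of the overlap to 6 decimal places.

√[6·1!5!0!/7! · 4!2!0!1!3!2!] = √(576/7)
  +(−1)^0/∏(0,1,2,0,3,0)! = 1/12  (running 1/12)
⟨..|..⟩ = √(576/7)·(1/12) = +0.755929

+√(4/7) = +0.755929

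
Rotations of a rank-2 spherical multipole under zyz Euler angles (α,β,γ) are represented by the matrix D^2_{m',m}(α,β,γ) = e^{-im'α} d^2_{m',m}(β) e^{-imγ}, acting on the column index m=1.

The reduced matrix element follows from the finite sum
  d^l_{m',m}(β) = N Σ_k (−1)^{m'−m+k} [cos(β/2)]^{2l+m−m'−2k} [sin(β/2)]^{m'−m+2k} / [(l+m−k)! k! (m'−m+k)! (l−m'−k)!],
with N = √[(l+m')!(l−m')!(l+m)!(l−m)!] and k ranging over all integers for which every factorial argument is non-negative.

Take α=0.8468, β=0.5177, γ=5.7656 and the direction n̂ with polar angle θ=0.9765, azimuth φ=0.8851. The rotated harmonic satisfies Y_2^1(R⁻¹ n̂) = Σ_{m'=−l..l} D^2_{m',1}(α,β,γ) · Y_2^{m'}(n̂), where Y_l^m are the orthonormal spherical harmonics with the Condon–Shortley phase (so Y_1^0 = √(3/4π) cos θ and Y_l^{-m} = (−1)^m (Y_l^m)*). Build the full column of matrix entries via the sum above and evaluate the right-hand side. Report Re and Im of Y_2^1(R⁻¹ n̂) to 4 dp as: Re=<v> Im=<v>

Need the full column D^2_{m',1} for m'=−2..2 at α=0.8468, β=0.5177, γ=5.7656.
cos(β/2)=0.966685, sin(β/2)=0.255969
d^2_{-2,1}: single k=3 term ⇒ +0.032425;  D = -0.019374+0.026000i
d^2_{-1,1}: k∈[2..3] ⇒ +0.183682 -0.004293 = +0.179389;  D = +0.036765+0.175581i
d^2_{0,1}: k∈[1..2] ⇒ +0.566393 -0.039712 = +0.526681;  D = +0.457694+0.260593i
d^2_{1,1}: k∈[0..1] ⇒ +0.873253 -0.183682 = +0.689571;  D = +0.652538-0.222938i
d^2_{2,1}: single k=0 term ⇒ -0.462458;  D = -0.177864+0.426886i
Y_2^{m'}(θ=0.9765,φ=0.8851) and Σ D·Y over m':
  (-0.0194+0.0260i)·(-0.0525-0.2599i)  (+0.0368+0.1756i)·(+0.2269-0.2774i)  (+0.4577+0.2606i)·(-0.0187+0.0000i)  (+0.6525-0.2229i)·(-0.2269-0.2774i)  (-0.1779+0.4269i)·(-0.0525+0.2599i)
Y_2^1(R⁻¹ n̂) = -0.255301-0.170637i

Re=-0.2553 Im=-0.1706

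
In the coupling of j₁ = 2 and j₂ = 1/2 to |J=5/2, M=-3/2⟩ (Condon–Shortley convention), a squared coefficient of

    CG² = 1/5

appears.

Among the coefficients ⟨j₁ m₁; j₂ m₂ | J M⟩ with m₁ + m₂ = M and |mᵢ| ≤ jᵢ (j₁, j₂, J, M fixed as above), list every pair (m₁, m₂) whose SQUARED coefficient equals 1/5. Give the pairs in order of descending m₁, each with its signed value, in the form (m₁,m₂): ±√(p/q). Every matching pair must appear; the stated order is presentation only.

Admissible pairs with m₁+m₂ = M = -3/2: (-2,1/2), (-1,-1/2)
  (m₁,m₂)=(-1,-1/2): CG² = 4/5, CG = +√(4/5)
  (m₁,m₂)=(-2,1/2): CG² = 1/5, CG = +√(1/5)   ← matches the target
Pairs with CG² = 1/5: (-2,1/2): +√(1/5)

(-2,1/2): +√(1/5)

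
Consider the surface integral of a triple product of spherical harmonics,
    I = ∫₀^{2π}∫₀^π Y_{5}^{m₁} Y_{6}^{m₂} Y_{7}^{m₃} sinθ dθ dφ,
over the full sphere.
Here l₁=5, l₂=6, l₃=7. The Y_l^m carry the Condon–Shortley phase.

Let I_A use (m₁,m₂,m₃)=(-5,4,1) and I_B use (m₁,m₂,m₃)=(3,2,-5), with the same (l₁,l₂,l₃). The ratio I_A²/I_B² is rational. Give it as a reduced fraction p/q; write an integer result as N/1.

9800/99

Shared (l₁,l₂,l₃)=(5,6,7): N and (l;000)² cancel in I_A²/I_B².
A: Δ = 4!·6!·8!/19! = 1/174594420; Racah Σ t=4..4: t=4:+1/24883200 = 1/24883200; ⇒ 3j(5 6 7; -5 4 1)² = 980/138567, sgn +1
B: Δ = 4!·6!·8!/19! = 1/174594420; Racah Σ t=0..2: t=0:+1/46448640 t=1:−1/3628800 t=2:+1/4147200 = -1/77414400; ⇒ 3j(5 6 7; 3 2 -5)² = 3/41990, sgn -1
I_A²/I_B² = (980/138567)/(3/41990) = 9800/99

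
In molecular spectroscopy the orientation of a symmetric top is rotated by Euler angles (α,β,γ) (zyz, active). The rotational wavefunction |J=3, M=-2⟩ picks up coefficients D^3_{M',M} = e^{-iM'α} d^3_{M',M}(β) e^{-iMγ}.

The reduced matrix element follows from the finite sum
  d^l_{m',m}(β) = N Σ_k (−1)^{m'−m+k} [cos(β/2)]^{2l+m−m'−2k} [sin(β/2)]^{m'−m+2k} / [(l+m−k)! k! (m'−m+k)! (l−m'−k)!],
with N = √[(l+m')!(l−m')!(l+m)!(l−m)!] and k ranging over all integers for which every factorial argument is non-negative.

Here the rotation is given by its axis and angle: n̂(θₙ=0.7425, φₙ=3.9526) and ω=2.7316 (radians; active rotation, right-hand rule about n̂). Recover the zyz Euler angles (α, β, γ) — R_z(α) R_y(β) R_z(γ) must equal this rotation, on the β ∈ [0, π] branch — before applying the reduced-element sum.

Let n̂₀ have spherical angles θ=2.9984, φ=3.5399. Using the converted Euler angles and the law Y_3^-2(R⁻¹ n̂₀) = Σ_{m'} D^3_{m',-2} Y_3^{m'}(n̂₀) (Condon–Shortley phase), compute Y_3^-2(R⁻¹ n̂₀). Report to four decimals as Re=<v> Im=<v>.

Axis–angle → zyz. n̂ = (sinθₙcosφₙ, sinθₙsinφₙ, cosθₙ) = (-0.465698, -0.490183, +0.736781), ω = 2.7316.
R = I cosω + sinω [n̂]ₓ + (1−cosω) n̂n̂ᵀ gives
  R = [-0.501348, +0.143954, -0.853187; +0.731319, -0.456478, -0.506755; -0.462410, -0.878012, +0.123578]
β = atan2(√(R₁₃²+R₂₃²), R₃₃) = 1.446901; α = atan2(R₂₃, R₁₃) mod 2π = 3.677556; γ = atan2(R₃₂, −R₃₁) mod 2π = 5.197133
Need the full column D^3_{m',-2} for m'=−3..3 at α=3.6776, β=1.4469, γ=5.1971.
cos(β/2)=0.749526, sin(β/2)=0.661975
d^3_{-3,-2}: single k=1 term ⇒ +0.383575;  D = -0.324124+0.205118i
d^3_{-2,-2}: k∈[0..1] ⇒ +0.177305 -0.691512 = -0.514208;  D = -0.233161+0.458307i
d^3_{-1,-2}: k∈[0..1] ⇒ -0.495194 +0.772529 = +0.277335;  D = +0.018109+0.276743i
d^3_{0,-2}: k∈[0..1] ⇒ +0.757514 -0.590881 = +0.166632;  D = -0.094267-0.137405i
d^3_{1,-2}: k∈[0..1] ⇒ -0.772529 +0.301297 = -0.471232;  D = -0.427638-0.197952i
d^3_{2,-2}: k∈[0..1] ⇒ +0.539398 -0.084149 = +0.455249;  D = -0.452863+0.046553i
d^3_{3,-2}: single k=0 term ⇒ -0.233383;  D = -0.187419+0.139076i
Y_3^{m'}(θ=2.9984,φ=3.5399) and Σ D·Y over m':
  (-0.3241+0.2051i)·(-0.0004+0.0011i)  (-0.2332+0.4583i)·(-0.0144+0.0147i)  (+0.0181+0.2767i)·(-0.1657+0.0697i)  (-0.0943-0.1374i)·(-0.7011+0.0000i)  (-0.4276-0.1980i)·(+0.1657+0.0697i)  (-0.4529+0.0466i)·(-0.0144-0.0147i)  (-0.1874+0.1391i)·(+0.0004+0.0011i)
Y_3^-2(R⁻¹ n̂) = -0.009778-0.015523i

Re=-0.0098 Im=-0.0155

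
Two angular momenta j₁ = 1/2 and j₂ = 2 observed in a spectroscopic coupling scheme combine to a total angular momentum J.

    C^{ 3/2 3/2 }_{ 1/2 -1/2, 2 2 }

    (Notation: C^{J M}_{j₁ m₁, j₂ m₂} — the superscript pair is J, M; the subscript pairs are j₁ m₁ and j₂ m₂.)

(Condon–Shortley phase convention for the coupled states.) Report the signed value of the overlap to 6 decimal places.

−√(4/5) ≈ -0.894427

j₁+j₂−J=1  J+j₁−j₂=0  J−j₁+j₂=3  j₁+j₂+J+1=5
(j₁±m₁, j₂±m₂, J±M) = (0,1,4,0,3,0)
P² = 144/5
sum k=1..1:
  [1] −1/6 = -1/6
S = -1/6
C² = P²·S² = 4/5 ; C = -0.894427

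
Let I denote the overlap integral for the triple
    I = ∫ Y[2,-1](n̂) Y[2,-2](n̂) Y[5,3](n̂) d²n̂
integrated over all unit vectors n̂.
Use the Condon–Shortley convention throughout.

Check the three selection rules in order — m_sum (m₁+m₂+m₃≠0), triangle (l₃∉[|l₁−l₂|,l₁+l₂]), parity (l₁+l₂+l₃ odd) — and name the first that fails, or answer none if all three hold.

triangle

m₁+m₂+m₃ = -1 − 2 + 3 = 0  ✓
triangle: need |l₁−l₂| ≤ l₃ ≤ l₁+l₂ = [0,4]; l₃=5 is outside  ✗
parity: l₁+l₂+l₃ = 9 is odd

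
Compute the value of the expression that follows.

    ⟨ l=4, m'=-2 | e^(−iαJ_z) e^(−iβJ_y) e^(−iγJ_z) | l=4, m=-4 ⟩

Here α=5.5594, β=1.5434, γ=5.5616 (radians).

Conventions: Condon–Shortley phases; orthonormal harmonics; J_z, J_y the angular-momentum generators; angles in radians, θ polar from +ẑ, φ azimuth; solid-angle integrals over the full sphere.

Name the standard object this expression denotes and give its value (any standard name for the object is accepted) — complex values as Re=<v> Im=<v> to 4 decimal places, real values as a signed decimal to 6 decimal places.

This is a Wigner D-matrix element — the rotation-matrix element ⟨l m'| R(α,β,γ) |l m⟩ in the angular-momentum basis.
Split into d^4_{-2,-4}(β=1.5434) × two z-phases.
Half-angle: c=0.716726, s=0.697355. N=√(2·720·1·40320)=7619.763776
Admissible k: 0..0 (factorial args all ≥0)
  k=0: (−1)^2·7619.7638/(1440)·0.7167^6·0.6974^2 = +0.348824
d^4_{-2,-4}(1.5434) = +0.348824
Phases: e^{-i·(-2)·5.5594}=+0.122914-0.992417i, e^{-i·(-4)·5.5616}=-0.967600-0.252489i ⇒ D=-0.128892+0.324137i

Wigner D-matrix element, Re=-0.1289 Im=0.3241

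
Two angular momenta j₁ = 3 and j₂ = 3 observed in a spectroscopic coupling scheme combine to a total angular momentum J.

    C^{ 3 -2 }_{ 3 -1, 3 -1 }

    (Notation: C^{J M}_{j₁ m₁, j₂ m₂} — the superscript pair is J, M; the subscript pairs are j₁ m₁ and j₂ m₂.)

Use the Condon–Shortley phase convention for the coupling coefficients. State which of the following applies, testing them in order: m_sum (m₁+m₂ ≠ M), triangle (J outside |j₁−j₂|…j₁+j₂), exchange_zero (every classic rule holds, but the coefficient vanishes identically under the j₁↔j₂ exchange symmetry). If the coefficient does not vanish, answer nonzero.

m-sum: m₁+m₂ = -1+(-1) = -2, M = -2  ✓
triangle: |j₁−j₂| = 0 ≤ J = 3 ≤ j₁+j₂ = 6  ✓
exchange: j₁=j₂ and m₁=m₂, and (−1)^(j₁+j₂−J) = (−1)^3 = −1 forces ⟨j₁m₁;j₂m₂|JM⟩ = −⟨j₂m₂;j₁m₁|JM⟩ = −⟨j₁m₁;j₂m₂|JM⟩ ⇒ the coefficient vanishes identically
Racah sum check: Σ_k collapses to 0 ⇒ CG = 0

exchange_zero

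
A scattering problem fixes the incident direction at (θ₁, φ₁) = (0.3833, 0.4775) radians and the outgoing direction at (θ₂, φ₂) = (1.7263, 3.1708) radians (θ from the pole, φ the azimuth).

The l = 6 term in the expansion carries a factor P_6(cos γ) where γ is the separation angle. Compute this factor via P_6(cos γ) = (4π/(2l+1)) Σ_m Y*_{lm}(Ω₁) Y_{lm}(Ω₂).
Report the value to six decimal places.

Summing Y*_{l m}(θ₁,φ₁)·Y_{l m}(θ₂,φ₂) over m ∈ [−6, 6]; prefactor 4π/(2·6+1) = 0.966644:
  term(m=-6) = -0.00053 + 0.00026j   from Y*(Ω₁)=-0.00127 + 0.00036j, Y(Ω₂)=0.44227 - 0.07831j
  term(m=-5) = -0.00172 + 0.00217j   from Y*(Ω₁)=-0.00828 + 0.00777j, Y(Ω₂)=0.24132 - 0.03549j
  term(m=-4) = 0.00326 - 0.01441j   from Y*(Ω₁)=-0.01965 + 0.05569j, Y(Ω₂)=-0.24849 + 0.02916j
  term(m=-3) = -0.01217 - 0.05296j   from Y*(Ω₁)=0.02815 + 0.20223j, Y(Ω₂)=-0.26514 + 0.02329j
  term(m=-2) = 0.05272 + 0.06598j   from Y*(Ω₁)=0.26133 + 0.36933j, Y(Ω₂)=0.18635 - 0.01090j
  term(m=-1) = 0.12600 + 0.06060j   from Y*(Ω₁)=0.45820 + 0.23709j, Y(Ω₂)=0.27090 - 0.00791j
  term(m=+0) = 0.00790 + 0.00000j   from Y*(Ω₁)=-0.04670 + 0.00000j, Y(Ω₂)=-0.16906 + 0.00000j
  term(m=+1) = 0.12600 - 0.06060j   from Y*(Ω₁)=-0.45820 + 0.23709j, Y(Ω₂)=-0.27090 - 0.00791j
  term(m=+2) = 0.05272 - 0.06598j   from Y*(Ω₁)=0.26133 - 0.36933j, Y(Ω₂)=0.18635 + 0.01090j
  term(m=+3) = -0.01217 + 0.05296j   from Y*(Ω₁)=-0.02815 + 0.20223j, Y(Ω₂)=0.26514 + 0.02329j
  term(m=+4) = 0.00326 + 0.01441j   from Y*(Ω₁)=-0.01965 - 0.05569j, Y(Ω₂)=-0.24849 - 0.02916j
  term(m=+5) = -0.00172 - 0.00217j   from Y*(Ω₁)=0.00828 + 0.00777j, Y(Ω₂)=-0.24132 - 0.03549j
  term(m=+6) = -0.00053 - 0.00026j   from Y*(Ω₁)=-0.00127 - 0.00036j, Y(Ω₂)=0.44227 + 0.07831j
Σ over m = 0.34301 + 0.00000j; ×(4π/13) → 0.33157 + 0.00000j. Real part: 0.331565

0.331565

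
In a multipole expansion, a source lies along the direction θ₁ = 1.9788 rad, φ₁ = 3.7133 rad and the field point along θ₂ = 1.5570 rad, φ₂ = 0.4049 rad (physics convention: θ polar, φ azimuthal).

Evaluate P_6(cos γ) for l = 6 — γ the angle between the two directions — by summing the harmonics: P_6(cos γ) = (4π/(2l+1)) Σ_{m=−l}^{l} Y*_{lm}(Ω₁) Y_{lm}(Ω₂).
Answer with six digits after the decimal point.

Expand P_6 via completeness: Σ_{m} conj(Y_{6,m}) at Ω₁ times Y_{6,m} at Ω₂ —
  [-6]  conj(Y_{6,-6})(Ω₁) = -0.27700 - 0.08226j ; Y_{6,-6}(Ω₂) = -0.36545 - 0.31551j ; Δ = 0.07528 + 0.11746j
  [-5]  conj(Y_{6,-5})(Ω₁) = -0.41547 + 0.12085j ; Y_{6,-5}(Ω₂) = -0.01011 - 0.02074j ; Δ = 0.00671 + 0.00740j
  [-4]  conj(Y_{6,-4})(Ω₁) = -0.12166 + 0.13983j ; Y_{6,-4}(Ω₂) = 0.01736 + 0.35548j ; Δ = -0.05182 - 0.04082j
  [-3]  conj(Y_{6,-3})(Ω₁) = 0.03646 - 0.25088j ; Y_{6,-3}(Ω₂) = -0.00939 + 0.02524j ; Δ = 0.00599 + 0.00328j
  [-2]  conj(Y_{6,-2})(Ω₁) = -0.11555 - 0.25370j ; Y_{6,-2}(Ω₂) = 0.22380 - 0.23500j ; Δ = -0.08548 - 0.02962j
  [-1]  conj(Y_{6,-1})(Ω₁) = 0.13816 + 0.08889j ; Y_{6,-1}(Ω₂) = 0.02609 - 0.01118j ; Δ = 0.00460 + 0.00077j
  [+0]  conj(Y_{6,0})(Ω₁) = 0.29398 + 0.00000j ; Y_{6,0}(Ω₂) = -0.31658 + 0.00000j ; Δ = -0.09307 + 0.00000j
  [+1]  conj(Y_{6,1})(Ω₁) = -0.13816 + 0.08889j ; Y_{6,1}(Ω₂) = -0.02609 - 0.01118j ; Δ = 0.00460 - 0.00077j
  [+2]  conj(Y_{6,2})(Ω₁) = -0.11555 + 0.25370j ; Y_{6,2}(Ω₂) = 0.22380 + 0.23500j ; Δ = -0.08548 + 0.02962j
  [+3]  conj(Y_{6,3})(Ω₁) = -0.03646 - 0.25088j ; Y_{6,3}(Ω₂) = 0.00939 + 0.02524j ; Δ = 0.00599 - 0.00328j
  [+4]  conj(Y_{6,4})(Ω₁) = -0.12166 - 0.13983j ; Y_{6,4}(Ω₂) = 0.01736 - 0.35548j ; Δ = -0.05182 + 0.04082j
  [+5]  conj(Y_{6,5})(Ω₁) = 0.41547 + 0.12085j ; Y_{6,5}(Ω₂) = 0.01011 - 0.02074j ; Δ = 0.00671 - 0.00740j
  [+6]  conj(Y_{6,6})(Ω₁) = -0.27700 + 0.08226j ; Y_{6,6}(Ω₂) = -0.36545 + 0.31551j ; Δ = 0.07528 - 0.11746j
Σ over m = -0.18251 - 0.00000j; ×(4π/13) → -0.17642 - 0.00000j. Real part: -0.176419

-0.176419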